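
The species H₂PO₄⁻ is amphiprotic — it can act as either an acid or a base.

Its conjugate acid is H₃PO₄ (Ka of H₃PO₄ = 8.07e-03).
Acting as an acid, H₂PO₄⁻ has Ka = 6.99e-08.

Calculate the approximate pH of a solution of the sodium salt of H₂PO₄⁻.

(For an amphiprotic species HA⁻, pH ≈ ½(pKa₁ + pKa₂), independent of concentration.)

pKa₁ = -log(8.07e-03) = 2.09; pKa₂ = -log(6.99e-08) = 7.16. For an amphiprotic species, pH ≈ ½(pKa₁ + pKa₂) = ½(2.09 + 7.16) = 4.62.

pH = 4.62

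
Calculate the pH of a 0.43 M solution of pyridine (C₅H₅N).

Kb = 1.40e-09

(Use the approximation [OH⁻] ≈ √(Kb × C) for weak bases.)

[OH⁻] = √(Kb × C) = √(1.40e-09 × 0.43) = 2.4536e-05. pOH = 4.61, pH = 14 - pOH

pH = 9.39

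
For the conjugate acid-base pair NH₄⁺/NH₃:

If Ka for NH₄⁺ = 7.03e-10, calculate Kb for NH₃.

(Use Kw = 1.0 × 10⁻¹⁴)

For a conjugate pair Ka × Kb = Kw, so Kb = Kw/Ka = 1.0 × 10⁻¹⁴ / 7.03e-10 = 1.42e-05.

K_b = 1.42e-05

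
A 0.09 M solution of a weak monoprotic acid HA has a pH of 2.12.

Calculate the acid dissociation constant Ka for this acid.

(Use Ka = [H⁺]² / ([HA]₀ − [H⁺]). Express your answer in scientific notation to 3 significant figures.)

[H⁺] = 10^(−pH) = 10^(−2.12) = 7.586e-03 M. For HA ⇌ H⁺ + A⁻, Ka = [H⁺][A⁻]/[HA] = [H⁺]² / ([HA]₀ − [H⁺]) = (7.586e-03)² / (0.09 − 7.586e-03) = 6.98e-04.

K_a = 6.98e-04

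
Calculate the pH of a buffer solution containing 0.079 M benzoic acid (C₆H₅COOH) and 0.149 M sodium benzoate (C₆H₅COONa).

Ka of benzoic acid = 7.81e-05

pKa = -log(7.81e-05) = 4.11. pH = pKa + log([A⁻]/[HA]) = 4.11 + log(0.149/0.079)

pH = 4.38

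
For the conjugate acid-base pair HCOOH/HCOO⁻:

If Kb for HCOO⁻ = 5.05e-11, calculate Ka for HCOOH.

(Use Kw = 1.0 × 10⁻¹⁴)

For a conjugate pair Ka × Kb = Kw, so Ka = Kw/Kb = 1.0 × 10⁻¹⁴ / 5.05e-11 = 1.98e-04.

K_a = 1.98e-04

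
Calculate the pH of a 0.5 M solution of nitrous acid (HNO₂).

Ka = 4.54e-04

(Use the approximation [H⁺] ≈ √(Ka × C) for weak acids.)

[H⁺] = √(Ka × C) = √(4.54e-04 × 0.5) = 1.5067e-02. pH = -log(1.5067e-02)

pH = 1.82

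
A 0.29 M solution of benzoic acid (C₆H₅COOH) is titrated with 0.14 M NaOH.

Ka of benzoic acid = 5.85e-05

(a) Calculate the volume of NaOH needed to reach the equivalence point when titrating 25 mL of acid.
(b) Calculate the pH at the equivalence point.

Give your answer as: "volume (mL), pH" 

moles acid = 0.29 × 25/1000 = 0.00725 mol; V_base = moles/0.14 × 1000 = 51.8 mL. At equivalence only the conjugate base is present: [A⁻] = 0.00725/0.077 = 9.4419e-02 M. Kb = Kw/Ka = 1.71e-10; [OH⁻] = √(Kb × [A⁻]) = 4.0175e-06; pOH = 5.40; pH = 14 - pOH = 8.60.

V = 51.8 mL, pH = 8.60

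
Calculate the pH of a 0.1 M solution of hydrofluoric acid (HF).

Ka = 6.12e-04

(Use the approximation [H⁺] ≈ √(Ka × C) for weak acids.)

[H⁺] = √(Ka × C) = √(6.12e-04 × 0.1) = 7.8230e-03. pH = -log(7.8230e-03)

pH = 2.11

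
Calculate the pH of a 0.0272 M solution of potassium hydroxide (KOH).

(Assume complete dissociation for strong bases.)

[OH⁻] = 0.0272 M for strong base. pOH = -log[OH⁻] = 1.57, pH = 14 - pOH

pH = 12.43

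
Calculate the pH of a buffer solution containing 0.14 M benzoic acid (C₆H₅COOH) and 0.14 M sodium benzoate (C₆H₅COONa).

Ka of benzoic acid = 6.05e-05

pKa = -log(6.05e-05) = 4.22. pH = pKa + log([A⁻]/[HA]) = 4.22 + log(0.14/0.14)

pH = 4.22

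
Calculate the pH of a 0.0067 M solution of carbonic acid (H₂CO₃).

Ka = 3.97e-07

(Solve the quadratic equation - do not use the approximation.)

x² + Ka×x - Ka×C = 0. Using quadratic formula: [H⁺] = 5.1376e-05

pH = 4.29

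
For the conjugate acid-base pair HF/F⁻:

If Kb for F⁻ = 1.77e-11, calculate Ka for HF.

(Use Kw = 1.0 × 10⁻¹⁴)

For a conjugate pair Ka × Kb = Kw, so Ka = Kw/Kb = 1.0 × 10⁻¹⁴ / 1.77e-11 = 5.65e-04.

K_a = 5.65e-04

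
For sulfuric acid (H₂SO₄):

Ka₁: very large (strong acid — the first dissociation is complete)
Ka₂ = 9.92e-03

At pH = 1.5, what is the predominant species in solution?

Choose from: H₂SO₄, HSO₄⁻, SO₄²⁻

The first dissociation is complete, so H₂SO₄ itself is never the predominant species in water; pKa₂ = -log(9.92e-03) = 2.00. For a polyprotic acid the predominant species crosses at each pKa: below pKa_n the protonated form dominates, above it the deprotonated form does. At pH = 1.5, the predominant species is HSO₄⁻.

HSO₄⁻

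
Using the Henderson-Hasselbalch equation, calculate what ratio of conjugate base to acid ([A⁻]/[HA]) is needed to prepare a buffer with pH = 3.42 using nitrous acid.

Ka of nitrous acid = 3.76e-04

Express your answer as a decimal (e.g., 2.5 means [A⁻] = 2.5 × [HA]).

pKa = -log(3.76e-04) = 3.4248. pH = pKa + log([A⁻]/[HA]), so log([A⁻]/[HA]) = pH − pKa = 3.42 − 3.4248 = -0.0048. [A⁻]/[HA] = 10^(-0.0048) = 0.989

[A⁻]/[HA] = 0.989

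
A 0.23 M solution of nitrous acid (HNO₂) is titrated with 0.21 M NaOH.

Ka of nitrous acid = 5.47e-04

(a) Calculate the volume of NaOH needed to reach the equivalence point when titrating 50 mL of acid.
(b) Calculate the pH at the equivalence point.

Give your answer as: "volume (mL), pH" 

moles acid = 0.23 × 50/1000 = 0.0115 mol; V_base = moles/0.21 × 1000 = 54.8 mL. At equivalence only the conjugate base is present: [A⁻] = 0.0115/0.105 = 1.0977e-01 M. Kb = Kw/Ka = 1.83e-11; [OH⁻] = √(Kb × [A⁻]) = 1.4166e-06; pOH = 5.85; pH = 14 - pOH = 8.15.

V = 54.8 mL, pH = 8.15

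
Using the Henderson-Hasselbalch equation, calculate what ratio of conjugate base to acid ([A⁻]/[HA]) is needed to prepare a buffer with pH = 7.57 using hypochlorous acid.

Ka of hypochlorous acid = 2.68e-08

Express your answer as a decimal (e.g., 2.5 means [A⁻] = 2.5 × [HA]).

pKa = -log(2.68e-08) = 7.5719. pH = pKa + log([A⁻]/[HA]), so log([A⁻]/[HA]) = pH − pKa = 7.57 − 7.5719 = -0.0019. [A⁻]/[HA] = 10^(-0.0019) = 0.996

[A⁻]/[HA] = 0.996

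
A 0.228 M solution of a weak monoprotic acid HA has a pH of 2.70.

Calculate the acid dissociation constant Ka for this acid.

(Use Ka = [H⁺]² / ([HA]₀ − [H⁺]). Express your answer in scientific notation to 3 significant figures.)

[H⁺] = 10^(−pH) = 10^(−2.70) = 1.995e-03 M. For HA ⇌ H⁺ + A⁻, Ka = [H⁺][A⁻]/[HA] = [H⁺]² / ([HA]₀ − [H⁺]) = (1.995e-03)² / (0.228 − 1.995e-03) = 1.76e-05.

K_a = 1.76e-05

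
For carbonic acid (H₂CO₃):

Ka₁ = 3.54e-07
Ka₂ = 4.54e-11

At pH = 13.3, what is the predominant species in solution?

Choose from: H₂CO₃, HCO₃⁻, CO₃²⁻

pKa₁ = 6.45, pKa₂ = 10.34. For a polyprotic acid the predominant species crosses at each pKa: below pKa_n the protonated form dominates, above it the deprotonated form does. At pH = 13.3, the predominant species is CO₃²⁻.

CO₃²⁻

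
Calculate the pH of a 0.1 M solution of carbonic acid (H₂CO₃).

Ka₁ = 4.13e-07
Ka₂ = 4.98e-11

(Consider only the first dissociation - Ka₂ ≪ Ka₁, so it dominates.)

First dissociation dominates. From Ka₁ = [H⁺][HA⁻]/[H₂A], x² + Ka₁·x − Ka₁·C = 0 with C = 0.1 M and Ka₁ = 4.13e-07. Solving: [H⁺] = (−Ka₁ + √(Ka₁² + 4·Ka₁·C)) / 2 = 2.0302e-04 M. pH = -log(2.0302e-04) = 3.69.

pH = 3.69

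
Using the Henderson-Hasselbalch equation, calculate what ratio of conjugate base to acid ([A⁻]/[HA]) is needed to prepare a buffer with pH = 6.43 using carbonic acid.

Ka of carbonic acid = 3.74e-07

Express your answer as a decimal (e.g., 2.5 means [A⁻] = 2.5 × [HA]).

pKa = -log(3.74e-07) = 6.4271. pH = pKa + log([A⁻]/[HA]), so log([A⁻]/[HA]) = pH − pKa = 6.43 − 6.4271 = 0.0029. [A⁻]/[HA] = 10^(0.0029) = 1.01

[A⁻]/[HA] = 1.01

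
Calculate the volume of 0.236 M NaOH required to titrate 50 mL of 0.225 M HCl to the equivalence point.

At equivalence: moles acid = moles base. moles HCl = 0.225 × 50/1000 = 0.01125 mol. V_base = moles / 0.236 × 1000 = 47.7 mL.

V_{base} = 47.7 mL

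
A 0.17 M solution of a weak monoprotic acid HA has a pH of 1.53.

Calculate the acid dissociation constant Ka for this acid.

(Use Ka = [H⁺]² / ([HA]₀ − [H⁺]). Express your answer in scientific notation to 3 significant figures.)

[H⁺] = 10^(−pH) = 10^(−1.53) = 2.951e-02 M. For HA ⇌ H⁺ + A⁻, Ka = [H⁺][A⁻]/[HA] = [H⁺]² / ([HA]₀ − [H⁺]) = (2.951e-02)² / (0.17 − 2.951e-02) = 6.20e-03.

K_a = 6.20e-03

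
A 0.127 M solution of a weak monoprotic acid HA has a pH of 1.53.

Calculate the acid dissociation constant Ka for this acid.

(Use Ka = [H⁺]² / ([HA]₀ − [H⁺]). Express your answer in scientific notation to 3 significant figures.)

[H⁺] = 10^(−pH) = 10^(−1.53) = 2.951e-02 M. For HA ⇌ H⁺ + A⁻, Ka = [H⁺][A⁻]/[HA] = [H⁺]² / ([HA]₀ − [H⁺]) = (2.951e-02)² / (0.127 − 2.951e-02) = 8.93e-03.

K_a = 8.93e-03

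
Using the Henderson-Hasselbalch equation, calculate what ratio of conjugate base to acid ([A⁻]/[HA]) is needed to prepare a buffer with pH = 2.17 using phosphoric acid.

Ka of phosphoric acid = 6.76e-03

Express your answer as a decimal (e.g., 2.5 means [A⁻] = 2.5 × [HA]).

pKa = -log(6.76e-03) = 2.1701. pH = pKa + log([A⁻]/[HA]), so log([A⁻]/[HA]) = pH − pKa = 2.17 − 2.1701 = -0.0001. [A⁻]/[HA] = 10^(-0.0001) = 1.00

[A⁻]/[HA] = 1.00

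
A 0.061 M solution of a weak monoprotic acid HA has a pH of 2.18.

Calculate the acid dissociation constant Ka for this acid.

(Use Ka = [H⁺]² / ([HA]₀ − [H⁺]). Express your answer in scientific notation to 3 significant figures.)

[H⁺] = 10^(−pH) = 10^(−2.18) = 6.607e-03 M. For HA ⇌ H⁺ + A⁻, Ka = [H⁺][A⁻]/[HA] = [H⁺]² / ([HA]₀ − [H⁺]) = (6.607e-03)² / (0.061 − 6.607e-03) = 8.03e-04.

K_a = 8.03e-04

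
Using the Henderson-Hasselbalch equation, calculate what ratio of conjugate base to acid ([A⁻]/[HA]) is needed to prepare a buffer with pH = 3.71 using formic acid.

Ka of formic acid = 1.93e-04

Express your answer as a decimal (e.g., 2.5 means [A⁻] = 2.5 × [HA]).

pKa = -log(1.93e-04) = 3.7144. pH = pKa + log([A⁻]/[HA]), so log([A⁻]/[HA]) = pH − pKa = 3.71 − 3.7144 = -0.0044. [A⁻]/[HA] = 10^(-0.0044) = 0.990

[A⁻]/[HA] = 0.990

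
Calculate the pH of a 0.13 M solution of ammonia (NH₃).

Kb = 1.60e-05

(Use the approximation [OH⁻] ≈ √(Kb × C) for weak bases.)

[OH⁻] = √(Kb × C) = √(1.60e-05 × 0.13) = 1.4422e-03. pOH = 2.84, pH = 14 - pOH

pH = 11.16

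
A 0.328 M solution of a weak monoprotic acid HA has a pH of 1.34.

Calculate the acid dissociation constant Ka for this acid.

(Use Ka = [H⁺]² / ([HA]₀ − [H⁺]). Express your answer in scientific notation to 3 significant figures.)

[H⁺] = 10^(−pH) = 10^(−1.34) = 4.571e-02 M. For HA ⇌ H⁺ + A⁻, Ka = [H⁺][A⁻]/[HA] = [H⁺]² / ([HA]₀ − [H⁺]) = (4.571e-02)² / (0.328 − 4.571e-02) = 7.40e-03.

K_a = 7.40e-03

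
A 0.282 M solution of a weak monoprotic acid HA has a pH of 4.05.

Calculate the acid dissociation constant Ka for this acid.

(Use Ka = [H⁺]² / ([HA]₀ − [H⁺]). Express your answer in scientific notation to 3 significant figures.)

[H⁺] = 10^(−pH) = 10^(−4.05) = 8.913e-05 M. For HA ⇌ H⁺ + A⁻, Ka = [H⁺][A⁻]/[HA] = [H⁺]² / ([HA]₀ − [H⁺]) = (8.913e-05)² / (0.282 − 8.913e-05) = 2.82e-08.

K_a = 2.82e-08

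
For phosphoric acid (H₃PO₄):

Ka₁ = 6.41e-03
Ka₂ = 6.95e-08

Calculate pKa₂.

pKa₂ = -log(Ka₂) = -log(6.95e-08) = 7.16.

pK_{a2} = 7.16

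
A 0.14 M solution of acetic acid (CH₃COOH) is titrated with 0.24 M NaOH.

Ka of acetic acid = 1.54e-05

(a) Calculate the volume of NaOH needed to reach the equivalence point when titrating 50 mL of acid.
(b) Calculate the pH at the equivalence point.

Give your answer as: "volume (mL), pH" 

moles acid = 0.14 × 50/1000 = 0.007 mol; V_base = moles/0.24 × 1000 = 29.2 mL. At equivalence only the conjugate base is present: [A⁻] = 0.007/0.079 = 8.8421e-02 M. Kb = Kw/Ka = 6.49e-10; [OH⁻] = √(Kb × [A⁻]) = 7.5774e-06; pOH = 5.12; pH = 14 - pOH = 8.88.

V = 29.2 mL, pH = 8.88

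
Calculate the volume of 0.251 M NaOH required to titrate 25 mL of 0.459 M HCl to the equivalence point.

At equivalence: moles acid = moles base. moles HCl = 0.459 × 25/1000 = 0.01147 mol. V_base = moles / 0.251 × 1000 = 45.7 mL.

V_{base} = 45.7 mL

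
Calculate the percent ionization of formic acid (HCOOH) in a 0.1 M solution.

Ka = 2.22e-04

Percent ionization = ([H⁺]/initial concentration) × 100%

Using Ka equilibrium: x² + Ka×x - Ka×C = 0. Solving: [H⁺] = 4.6020e-03. Percent = (4.6020e-03/0.1) × 100

Percent ionization = 4.6%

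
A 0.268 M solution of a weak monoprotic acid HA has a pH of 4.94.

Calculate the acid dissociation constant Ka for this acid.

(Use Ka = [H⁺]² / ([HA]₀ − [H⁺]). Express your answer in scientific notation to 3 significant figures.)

[H⁺] = 10^(−pH) = 10^(−4.94) = 1.148e-05 M. For HA ⇌ H⁺ + A⁻, Ka = [H⁺][A⁻]/[HA] = [H⁺]² / ([HA]₀ − [H⁺]) = (1.148e-05)² / (0.268 − 1.148e-05) = 4.92e-10.

K_a = 4.92e-10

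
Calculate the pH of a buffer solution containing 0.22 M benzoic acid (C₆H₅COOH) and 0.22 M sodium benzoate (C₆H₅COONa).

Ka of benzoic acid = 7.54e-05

pKa = -log(7.54e-05) = 4.12. pH = pKa + log([A⁻]/[HA]) = 4.12 + log(0.22/0.22)

pH = 4.12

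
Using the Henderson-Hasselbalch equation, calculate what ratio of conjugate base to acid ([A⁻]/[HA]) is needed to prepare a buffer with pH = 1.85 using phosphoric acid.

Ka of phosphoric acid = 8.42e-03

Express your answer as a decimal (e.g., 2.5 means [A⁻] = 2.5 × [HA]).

pKa = -log(8.42e-03) = 2.0747. pH = pKa + log([A⁻]/[HA]), so log([A⁻]/[HA]) = pH − pKa = 1.85 − 2.0747 = -0.2247. [A⁻]/[HA] = 10^(-0.2247) = 0.596

[A⁻]/[HA] = 0.596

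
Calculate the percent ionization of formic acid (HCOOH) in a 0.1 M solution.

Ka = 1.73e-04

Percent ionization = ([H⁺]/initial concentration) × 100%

Using Ka equilibrium: x² + Ka×x - Ka×C = 0. Solving: [H⁺] = 4.0737e-03. Percent = (4.0737e-03/0.1) × 100

Percent ionization = 4.07%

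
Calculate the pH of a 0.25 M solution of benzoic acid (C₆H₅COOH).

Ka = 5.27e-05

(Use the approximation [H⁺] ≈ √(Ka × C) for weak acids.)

[H⁺] = √(Ka × C) = √(5.27e-05 × 0.25) = 3.6297e-03. pH = -log(3.6297e-03)

pH = 2.44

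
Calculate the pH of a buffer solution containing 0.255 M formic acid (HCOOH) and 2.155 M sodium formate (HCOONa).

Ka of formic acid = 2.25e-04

pKa = -log(2.25e-04) = 3.65. pH = pKa + log([A⁻]/[HA]) = 3.65 + log(2.155/0.255)

pH = 4.57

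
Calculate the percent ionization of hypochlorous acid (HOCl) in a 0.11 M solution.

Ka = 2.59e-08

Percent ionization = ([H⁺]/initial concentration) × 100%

Using Ka equilibrium: x² + Ka×x - Ka×C = 0. Solving: [H⁺] = 5.3363e-05. Percent = (5.3363e-05/0.11) × 100

Percent ionization = 0.0485%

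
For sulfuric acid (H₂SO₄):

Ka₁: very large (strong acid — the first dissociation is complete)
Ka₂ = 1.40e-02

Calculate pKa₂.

pKa₂ = -log(Ka₂) = -log(1.40e-02) = 1.85.

pK_{a2} = 1.85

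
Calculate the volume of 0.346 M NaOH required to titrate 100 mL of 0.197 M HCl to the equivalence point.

At equivalence: moles acid = moles base. moles HCl = 0.197 × 100/1000 = 0.0197 mol. V_base = moles / 0.346 × 1000 = 56.9 mL.

V_{base} = 56.9 mL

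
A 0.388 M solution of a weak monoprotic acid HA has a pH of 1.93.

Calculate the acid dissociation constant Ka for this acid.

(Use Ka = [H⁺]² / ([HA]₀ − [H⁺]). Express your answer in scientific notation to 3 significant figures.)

[H⁺] = 10^(−pH) = 10^(−1.93) = 1.175e-02 M. For HA ⇌ H⁺ + A⁻, Ka = [H⁺][A⁻]/[HA] = [H⁺]² / ([HA]₀ − [H⁺]) = (1.175e-02)² / (0.388 − 1.175e-02) = 3.67e-04.

K_a = 3.67e-04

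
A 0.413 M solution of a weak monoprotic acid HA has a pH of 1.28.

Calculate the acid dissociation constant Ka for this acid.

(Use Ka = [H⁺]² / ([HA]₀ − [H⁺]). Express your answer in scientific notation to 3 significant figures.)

[H⁺] = 10^(−pH) = 10^(−1.28) = 5.248e-02 M. For HA ⇌ H⁺ + A⁻, Ka = [H⁺][A⁻]/[HA] = [H⁺]² / ([HA]₀ − [H⁺]) = (5.248e-02)² / (0.413 − 5.248e-02) = 7.64e-03.

K_a = 7.64e-03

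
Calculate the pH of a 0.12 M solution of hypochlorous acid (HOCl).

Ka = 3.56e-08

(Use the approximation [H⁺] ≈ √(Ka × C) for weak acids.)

[H⁺] = √(Ka × C) = √(3.56e-08 × 0.12) = 6.5361e-05. pH = -log(6.5361e-05)

pH = 4.18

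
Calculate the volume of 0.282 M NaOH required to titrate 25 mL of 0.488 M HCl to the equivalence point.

At equivalence: moles acid = moles base. moles HCl = 0.488 × 25/1000 = 0.0122 mol. V_base = moles / 0.282 × 1000 = 43.3 mL.

V_{base} = 43.3 mL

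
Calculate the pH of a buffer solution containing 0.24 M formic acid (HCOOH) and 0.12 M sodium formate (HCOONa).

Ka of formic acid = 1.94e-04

pKa = -log(1.94e-04) = 3.71. pH = pKa + log([A⁻]/[HA]) = 3.71 + log(0.12/0.24)

pH = 3.41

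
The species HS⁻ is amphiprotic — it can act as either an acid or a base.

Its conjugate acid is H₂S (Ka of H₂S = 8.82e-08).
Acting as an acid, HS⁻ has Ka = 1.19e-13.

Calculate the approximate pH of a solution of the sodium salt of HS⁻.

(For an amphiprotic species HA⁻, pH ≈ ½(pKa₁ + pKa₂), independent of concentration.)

pKa₁ = -log(8.82e-08) = 7.05; pKa₂ = -log(1.19e-13) = 12.92. For an amphiprotic species, pH ≈ ½(pKa₁ + pKa₂) = ½(7.05 + 12.92) = 9.99.

pH = 9.99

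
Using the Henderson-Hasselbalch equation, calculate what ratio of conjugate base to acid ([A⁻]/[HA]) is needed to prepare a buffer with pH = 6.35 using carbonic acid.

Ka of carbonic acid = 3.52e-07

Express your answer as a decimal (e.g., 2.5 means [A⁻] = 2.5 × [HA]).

pKa = -log(3.52e-07) = 6.4535. pH = pKa + log([A⁻]/[HA]), so log([A⁻]/[HA]) = pH − pKa = 6.35 − 6.4535 = -0.1035. [A⁻]/[HA] = 10^(-0.1035) = 0.788

[A⁻]/[HA] = 0.788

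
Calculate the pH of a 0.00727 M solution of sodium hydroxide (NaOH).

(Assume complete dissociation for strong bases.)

[OH⁻] = 0.00727 M for strong base. pOH = -log[OH⁻] = 2.14, pH = 14 - pOH

pH = 11.86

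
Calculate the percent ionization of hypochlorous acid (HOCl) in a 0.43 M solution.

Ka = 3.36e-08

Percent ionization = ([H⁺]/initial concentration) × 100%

Using Ka equilibrium: x² + Ka×x - Ka×C = 0. Solving: [H⁺] = 1.2018e-04. Percent = (1.2018e-04/0.43) × 100

Percent ionization = 0.0279%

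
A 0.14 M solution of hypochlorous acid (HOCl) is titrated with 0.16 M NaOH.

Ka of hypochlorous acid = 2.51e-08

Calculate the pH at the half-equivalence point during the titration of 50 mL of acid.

At half-equivalence [HA] = [A⁻], so Henderson-Hasselbalch gives pH = pKa = -log(2.51e-08) = 7.60.

pH = pKa = 7.60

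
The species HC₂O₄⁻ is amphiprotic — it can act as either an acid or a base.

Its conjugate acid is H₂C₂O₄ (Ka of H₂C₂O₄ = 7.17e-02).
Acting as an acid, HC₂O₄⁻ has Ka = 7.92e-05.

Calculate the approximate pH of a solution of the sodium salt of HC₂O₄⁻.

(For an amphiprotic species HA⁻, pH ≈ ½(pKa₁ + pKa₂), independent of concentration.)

pKa₁ = -log(7.17e-02) = 1.14; pKa₂ = -log(7.92e-05) = 4.10. For an amphiprotic species, pH ≈ ½(pKa₁ + pKa₂) = ½(1.14 + 4.10) = 2.62.

pH = 2.62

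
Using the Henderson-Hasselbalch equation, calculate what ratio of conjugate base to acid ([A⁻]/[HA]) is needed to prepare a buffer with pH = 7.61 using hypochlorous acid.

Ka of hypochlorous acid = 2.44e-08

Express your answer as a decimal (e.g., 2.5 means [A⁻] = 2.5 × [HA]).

pKa = -log(2.44e-08) = 7.6126. pH = pKa + log([A⁻]/[HA]), so log([A⁻]/[HA]) = pH − pKa = 7.61 − 7.6126 = -0.0026. [A⁻]/[HA] = 10^(-0.0026) = 0.994

[A⁻]/[HA] = 0.994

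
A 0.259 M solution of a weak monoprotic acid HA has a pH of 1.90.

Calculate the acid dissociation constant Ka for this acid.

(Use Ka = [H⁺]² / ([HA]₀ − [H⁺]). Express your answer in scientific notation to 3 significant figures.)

[H⁺] = 10^(−pH) = 10^(−1.90) = 1.259e-02 M. For HA ⇌ H⁺ + A⁻, Ka = [H⁺][A⁻]/[HA] = [H⁺]² / ([HA]₀ − [H⁺]) = (1.259e-02)² / (0.259 − 1.259e-02) = 6.43e-04.

K_a = 6.43e-04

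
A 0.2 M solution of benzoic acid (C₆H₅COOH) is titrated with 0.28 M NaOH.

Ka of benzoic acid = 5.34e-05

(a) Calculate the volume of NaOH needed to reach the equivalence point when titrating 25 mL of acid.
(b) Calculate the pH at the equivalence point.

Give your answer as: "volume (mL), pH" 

moles acid = 0.2 × 25/1000 = 0.005 mol; V_base = moles/0.28 × 1000 = 17.9 mL. At equivalence only the conjugate base is present: [A⁻] = 0.005/0.043 = 1.1667e-01 M. Kb = Kw/Ka = 1.87e-10; [OH⁻] = √(Kb × [A⁻]) = 4.6742e-06; pOH = 5.33; pH = 14 - pOH = 8.67.

V = 17.9 mL, pH = 8.67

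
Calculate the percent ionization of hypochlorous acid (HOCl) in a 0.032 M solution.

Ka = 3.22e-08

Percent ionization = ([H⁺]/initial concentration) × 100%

Using Ka equilibrium: x² + Ka×x - Ka×C = 0. Solving: [H⁺] = 3.2084e-05. Percent = (3.2084e-05/0.032) × 100

Percent ionization = 0.1%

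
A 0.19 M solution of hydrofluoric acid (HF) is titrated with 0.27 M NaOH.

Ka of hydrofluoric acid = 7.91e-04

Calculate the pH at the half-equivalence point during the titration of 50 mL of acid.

At half-equivalence [HA] = [A⁻], so Henderson-Hasselbalch gives pH = pKa = -log(7.91e-04) = 3.10.

pH = pKa = 3.10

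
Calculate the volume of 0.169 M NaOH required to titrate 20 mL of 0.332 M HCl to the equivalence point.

At equivalence: moles acid = moles base. moles HCl = 0.332 × 20/1000 = 0.00664 mol. V_base = moles / 0.169 × 1000 = 39.3 mL.

V_{base} = 39.3 mL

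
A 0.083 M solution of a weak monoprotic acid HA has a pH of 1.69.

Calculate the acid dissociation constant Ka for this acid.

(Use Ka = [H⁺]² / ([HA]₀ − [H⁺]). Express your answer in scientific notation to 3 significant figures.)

[H⁺] = 10^(−pH) = 10^(−1.69) = 2.042e-02 M. For HA ⇌ H⁺ + A⁻, Ka = [H⁺][A⁻]/[HA] = [H⁺]² / ([HA]₀ − [H⁺]) = (2.042e-02)² / (0.083 − 2.042e-02) = 6.66e-03.

K_a = 6.66e-03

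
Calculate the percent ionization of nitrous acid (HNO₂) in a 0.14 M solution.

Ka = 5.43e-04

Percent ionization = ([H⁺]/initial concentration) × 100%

Using Ka equilibrium: x² + Ka×x - Ka×C = 0. Solving: [H⁺] = 8.4517e-03. Percent = (8.4517e-03/0.14) × 100

Percent ionization = 6.04%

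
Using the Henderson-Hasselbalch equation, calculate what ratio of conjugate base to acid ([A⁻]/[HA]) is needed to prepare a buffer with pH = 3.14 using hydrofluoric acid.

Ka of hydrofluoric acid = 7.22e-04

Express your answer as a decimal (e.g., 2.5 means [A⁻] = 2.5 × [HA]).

pKa = -log(7.22e-04) = 3.1415. pH = pKa + log([A⁻]/[HA]), so log([A⁻]/[HA]) = pH − pKa = 3.14 − 3.1415 = -0.0015. [A⁻]/[HA] = 10^(-0.0015) = 0.997

[A⁻]/[HA] = 0.997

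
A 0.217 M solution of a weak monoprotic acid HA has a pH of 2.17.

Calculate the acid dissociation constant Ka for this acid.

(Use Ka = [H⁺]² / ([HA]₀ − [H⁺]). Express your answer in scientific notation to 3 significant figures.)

[H⁺] = 10^(−pH) = 10^(−2.17) = 6.761e-03 M. For HA ⇌ H⁺ + A⁻, Ka = [H⁺][A⁻]/[HA] = [H⁺]² / ([HA]₀ − [H⁺]) = (6.761e-03)² / (0.217 − 6.761e-03) = 2.17e-04.

K_a = 2.17e-04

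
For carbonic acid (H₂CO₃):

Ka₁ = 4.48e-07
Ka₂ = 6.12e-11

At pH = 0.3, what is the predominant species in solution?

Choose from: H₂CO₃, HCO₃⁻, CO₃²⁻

pKa₁ = 6.35, pKa₂ = 10.21. For a polyprotic acid the predominant species crosses at each pKa: below pKa_n the protonated form dominates, above it the deprotonated form does. At pH = 0.3, the predominant species is H₂CO₃.

H₂CO₃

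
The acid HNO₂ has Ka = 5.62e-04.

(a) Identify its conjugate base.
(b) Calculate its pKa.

(a) The conjugate base is formed by removing one H⁺ from HNO₂, giving NO₂⁻. (b) pKa = -log(Ka) = -log(5.62e-04) = 3.25.

Conjugate base: NO₂⁻; pK_a = 3.25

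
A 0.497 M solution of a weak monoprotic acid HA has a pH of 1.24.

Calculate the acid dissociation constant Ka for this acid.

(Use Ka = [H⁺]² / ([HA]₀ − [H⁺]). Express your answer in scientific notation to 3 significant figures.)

[H⁺] = 10^(−pH) = 10^(−1.24) = 5.754e-02 M. For HA ⇌ H⁺ + A⁻, Ka = [H⁺][A⁻]/[HA] = [H⁺]² / ([HA]₀ − [H⁺]) = (5.754e-02)² / (0.497 − 5.754e-02) = 7.54e-03.

K_a = 7.54e-03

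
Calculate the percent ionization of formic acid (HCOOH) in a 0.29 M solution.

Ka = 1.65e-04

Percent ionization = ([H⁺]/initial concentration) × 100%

Using Ka equilibrium: x² + Ka×x - Ka×C = 0. Solving: [H⁺] = 6.8354e-03. Percent = (6.8354e-03/0.29) × 100

Percent ionization = 2.36%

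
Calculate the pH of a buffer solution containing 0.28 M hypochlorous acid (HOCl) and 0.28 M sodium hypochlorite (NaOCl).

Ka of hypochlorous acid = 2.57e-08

pKa = -log(2.57e-08) = 7.59. pH = pKa + log([A⁻]/[HA]) = 7.59 + log(0.28/0.28)

pH = 7.59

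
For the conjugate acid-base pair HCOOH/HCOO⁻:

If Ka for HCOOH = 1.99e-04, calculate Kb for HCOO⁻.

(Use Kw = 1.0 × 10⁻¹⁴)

For a conjugate pair Ka × Kb = Kw, so Kb = Kw/Ka = 1.0 × 10⁻¹⁴ / 1.99e-04 = 5.03e-11.

K_b = 5.03e-11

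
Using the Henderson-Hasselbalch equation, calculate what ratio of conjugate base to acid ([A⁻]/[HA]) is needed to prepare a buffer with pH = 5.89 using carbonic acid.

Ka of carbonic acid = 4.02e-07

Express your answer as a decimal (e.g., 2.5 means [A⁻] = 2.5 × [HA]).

pKa = -log(4.02e-07) = 6.3958. pH = pKa + log([A⁻]/[HA]), so log([A⁻]/[HA]) = pH − pKa = 5.89 − 6.3958 = -0.5058. [A⁻]/[HA] = 10^(-0.5058) = 0.312

[A⁻]/[HA] = 0.312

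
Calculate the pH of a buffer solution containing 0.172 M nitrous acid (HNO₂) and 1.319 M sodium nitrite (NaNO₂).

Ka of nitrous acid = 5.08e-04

pKa = -log(5.08e-04) = 3.29. pH = pKa + log([A⁻]/[HA]) = 3.29 + log(1.319/0.172)

pH = 4.18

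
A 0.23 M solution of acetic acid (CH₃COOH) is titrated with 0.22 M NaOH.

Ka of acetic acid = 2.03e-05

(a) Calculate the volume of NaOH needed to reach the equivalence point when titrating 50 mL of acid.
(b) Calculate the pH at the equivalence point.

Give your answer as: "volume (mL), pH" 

moles acid = 0.23 × 50/1000 = 0.0115 mol; V_base = moles/0.22 × 1000 = 52.3 mL. At equivalence only the conjugate base is present: [A⁻] = 0.0115/0.102 = 1.1244e-01 M. Kb = Kw/Ka = 4.93e-10; [OH⁻] = √(Kb × [A⁻]) = 7.4425e-06; pOH = 5.13; pH = 14 - pOH = 8.87.

V = 52.3 mL, pH = 8.87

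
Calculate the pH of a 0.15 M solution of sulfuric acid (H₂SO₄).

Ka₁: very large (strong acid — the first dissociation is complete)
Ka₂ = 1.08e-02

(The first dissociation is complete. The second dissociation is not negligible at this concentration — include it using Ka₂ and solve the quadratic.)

First dissociation is complete: [H⁺]₀ = [HSO₄⁻]₀ = C = 0.15 M. Second dissociation HSO₄⁻ ⇌ H⁺ + SO₄²⁻: let x = [SO₄²⁻]. Ka₂ = (C + x)·x / (C − x) = 1.08e-02 → x² + (C + Ka₂)·x − Ka₂·C = 0 → x² + 0.16080·x − 1.620e-03 = 0. x = (−0.16080 + √(0.16080² + 4 × 1.620e-03)) / 2 = 9.5120e-03 M. [H⁺] = C + x = 0.15 + 9.5120e-03 = 1.5951e-01 M. pH = -log(1.5951e-01) = 0.80.

pH = 0.80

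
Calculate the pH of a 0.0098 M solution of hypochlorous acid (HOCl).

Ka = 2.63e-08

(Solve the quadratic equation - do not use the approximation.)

x² + Ka×x - Ka×C = 0. Using quadratic formula: [H⁺] = 1.6041e-05

pH = 4.79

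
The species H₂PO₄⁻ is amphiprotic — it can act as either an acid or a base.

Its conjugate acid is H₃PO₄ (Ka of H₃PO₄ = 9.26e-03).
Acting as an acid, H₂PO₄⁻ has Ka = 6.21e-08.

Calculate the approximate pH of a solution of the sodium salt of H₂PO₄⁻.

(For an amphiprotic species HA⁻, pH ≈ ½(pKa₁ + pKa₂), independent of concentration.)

pKa₁ = -log(9.26e-03) = 2.03; pKa₂ = -log(6.21e-08) = 7.21. For an amphiprotic species, pH ≈ ½(pKa₁ + pKa₂) = ½(2.03 + 7.21) = 4.62.

pH = 4.62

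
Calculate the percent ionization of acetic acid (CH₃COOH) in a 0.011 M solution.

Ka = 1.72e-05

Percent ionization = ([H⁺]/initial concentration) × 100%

Using Ka equilibrium: x² + Ka×x - Ka×C = 0. Solving: [H⁺] = 4.2646e-04. Percent = (4.2646e-04/0.011) × 100

Percent ionization = 3.88%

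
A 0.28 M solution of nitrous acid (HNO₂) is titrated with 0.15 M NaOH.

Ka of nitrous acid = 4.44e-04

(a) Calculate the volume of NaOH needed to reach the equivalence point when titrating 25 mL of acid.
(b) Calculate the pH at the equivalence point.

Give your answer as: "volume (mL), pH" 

moles acid = 0.28 × 25/1000 = 0.007 mol; V_base = moles/0.15 × 1000 = 46.7 mL. At equivalence only the conjugate base is present: [A⁻] = 0.007/0.072 = 9.7674e-02 M. Kb = Kw/Ka = 2.25e-11; [OH⁻] = √(Kb × [A⁻]) = 1.4832e-06; pOH = 5.83; pH = 14 - pOH = 8.17.

V = 46.7 mL, pH = 8.17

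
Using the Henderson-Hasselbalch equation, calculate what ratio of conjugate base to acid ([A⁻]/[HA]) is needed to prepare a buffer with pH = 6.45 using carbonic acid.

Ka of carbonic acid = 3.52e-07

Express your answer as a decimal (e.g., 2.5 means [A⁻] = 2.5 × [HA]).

pKa = -log(3.52e-07) = 6.4535. pH = pKa + log([A⁻]/[HA]), so log([A⁻]/[HA]) = pH − pKa = 6.45 − 6.4535 = -0.0035. [A⁻]/[HA] = 10^(-0.0035) = 0.992

[A⁻]/[HA] = 0.992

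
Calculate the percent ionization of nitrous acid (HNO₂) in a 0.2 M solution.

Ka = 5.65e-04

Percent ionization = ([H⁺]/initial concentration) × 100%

Using Ka equilibrium: x² + Ka×x - Ka×C = 0. Solving: [H⁺] = 1.0351e-02. Percent = (1.0351e-02/0.2) × 100

Percent ionization = 5.18%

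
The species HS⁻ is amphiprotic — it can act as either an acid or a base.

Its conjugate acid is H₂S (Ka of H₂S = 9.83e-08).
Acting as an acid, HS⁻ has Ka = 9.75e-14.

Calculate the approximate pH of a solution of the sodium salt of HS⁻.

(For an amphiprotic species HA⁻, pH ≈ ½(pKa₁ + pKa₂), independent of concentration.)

pKa₁ = -log(9.83e-08) = 7.01; pKa₂ = -log(9.75e-14) = 13.01. For an amphiprotic species, pH ≈ ½(pKa₁ + pKa₂) = ½(7.01 + 13.01) = 10.01.

pH = 10.01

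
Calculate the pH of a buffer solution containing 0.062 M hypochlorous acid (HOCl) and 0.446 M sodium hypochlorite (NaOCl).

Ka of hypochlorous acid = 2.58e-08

pKa = -log(2.58e-08) = 7.59. pH = pKa + log([A⁻]/[HA]) = 7.59 + log(0.446/0.062)

pH = 8.45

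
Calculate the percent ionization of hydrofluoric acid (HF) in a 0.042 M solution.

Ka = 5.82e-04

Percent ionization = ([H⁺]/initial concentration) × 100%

Using Ka equilibrium: x² + Ka×x - Ka×C = 0. Solving: [H⁺] = 4.6616e-03. Percent = (4.6616e-03/0.042) × 100

Percent ionization = 11.1%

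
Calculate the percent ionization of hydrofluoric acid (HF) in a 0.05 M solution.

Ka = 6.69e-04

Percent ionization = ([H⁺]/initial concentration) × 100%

Using Ka equilibrium: x² + Ka×x - Ka×C = 0. Solving: [H⁺] = 5.4588e-03. Percent = (5.4588e-03/0.05) × 100

Percent ionization = 10.9%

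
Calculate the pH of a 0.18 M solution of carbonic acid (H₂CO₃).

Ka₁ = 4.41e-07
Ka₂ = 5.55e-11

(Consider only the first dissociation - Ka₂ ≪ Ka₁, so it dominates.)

First dissociation dominates. From Ka₁ = [H⁺][HA⁻]/[H₂A], x² + Ka₁·x − Ka₁·C = 0 with C = 0.18 M and Ka₁ = 4.41e-07. Solving: [H⁺] = (−Ka₁ + √(Ka₁² + 4·Ka₁·C)) / 2 = 2.8152e-04 M. pH = -log(2.8152e-04) = 3.55.

pH = 3.55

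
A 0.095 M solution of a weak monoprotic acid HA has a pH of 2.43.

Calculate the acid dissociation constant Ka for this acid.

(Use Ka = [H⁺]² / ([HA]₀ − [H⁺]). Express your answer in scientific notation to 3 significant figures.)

[H⁺] = 10^(−pH) = 10^(−2.43) = 3.715e-03 M. For HA ⇌ H⁺ + A⁻, Ka = [H⁺][A⁻]/[HA] = [H⁺]² / ([HA]₀ − [H⁺]) = (3.715e-03)² / (0.095 − 3.715e-03) = 1.51e-04.

K_a = 1.51e-04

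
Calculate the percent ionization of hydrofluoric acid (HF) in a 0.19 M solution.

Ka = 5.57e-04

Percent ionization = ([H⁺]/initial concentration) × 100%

Using Ka equilibrium: x² + Ka×x - Ka×C = 0. Solving: [H⁺] = 1.0013e-02. Percent = (1.0013e-02/0.19) × 100

Percent ionization = 5.27%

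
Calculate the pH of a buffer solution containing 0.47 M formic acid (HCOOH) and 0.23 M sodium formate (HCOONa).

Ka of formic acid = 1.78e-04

pKa = -log(1.78e-04) = 3.75. pH = pKa + log([A⁻]/[HA]) = 3.75 + log(0.23/0.47)

pH = 3.44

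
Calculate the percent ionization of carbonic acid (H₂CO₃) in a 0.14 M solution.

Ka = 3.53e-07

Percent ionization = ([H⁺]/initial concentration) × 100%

Using Ka equilibrium: x² + Ka×x - Ka×C = 0. Solving: [H⁺] = 2.2213e-04. Percent = (2.2213e-04/0.14) × 100

Percent ionization = 0.159%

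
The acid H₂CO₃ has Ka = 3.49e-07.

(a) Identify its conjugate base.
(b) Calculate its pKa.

(a) The conjugate base is formed by removing one H⁺ from H₂CO₃, giving HCO₃⁻. (b) pKa = -log(Ka) = -log(3.49e-07) = 6.46.

Conjugate base: HCO₃⁻; pK_a = 6.46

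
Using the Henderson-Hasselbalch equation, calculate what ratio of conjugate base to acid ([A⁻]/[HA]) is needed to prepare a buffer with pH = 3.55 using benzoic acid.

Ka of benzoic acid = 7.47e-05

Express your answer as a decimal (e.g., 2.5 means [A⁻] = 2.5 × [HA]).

pKa = -log(7.47e-05) = 4.1267. pH = pKa + log([A⁻]/[HA]), so log([A⁻]/[HA]) = pH − pKa = 3.55 − 4.1267 = -0.5767. [A⁻]/[HA] = 10^(-0.5767) = 0.265

[A⁻]/[HA] = 0.265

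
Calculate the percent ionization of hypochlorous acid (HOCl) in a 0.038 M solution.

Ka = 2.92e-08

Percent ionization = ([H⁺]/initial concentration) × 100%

Using Ka equilibrium: x² + Ka×x - Ka×C = 0. Solving: [H⁺] = 3.3296e-05. Percent = (3.3296e-05/0.038) × 100

Percent ionization = 0.0876%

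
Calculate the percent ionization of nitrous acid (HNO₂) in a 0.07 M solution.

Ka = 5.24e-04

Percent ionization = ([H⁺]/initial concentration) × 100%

Using Ka equilibrium: x² + Ka×x - Ka×C = 0. Solving: [H⁺] = 5.8001e-03. Percent = (5.8001e-03/0.07) × 100

Percent ionization = 8.29%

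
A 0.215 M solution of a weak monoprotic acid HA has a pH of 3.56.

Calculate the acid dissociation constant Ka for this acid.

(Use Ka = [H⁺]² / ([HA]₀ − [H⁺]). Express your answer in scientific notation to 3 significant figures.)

[H⁺] = 10^(−pH) = 10^(−3.56) = 2.754e-04 M. For HA ⇌ H⁺ + A⁻, Ka = [H⁺][A⁻]/[HA] = [H⁺]² / ([HA]₀ − [H⁺]) = (2.754e-04)² / (0.215 − 2.754e-04) = 3.53e-07.

K_a = 3.53e-07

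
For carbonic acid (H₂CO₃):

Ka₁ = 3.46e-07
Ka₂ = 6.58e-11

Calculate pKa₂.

pKa₂ = -log(Ka₂) = -log(6.58e-11) = 10.18.

pK_{a2} = 10.18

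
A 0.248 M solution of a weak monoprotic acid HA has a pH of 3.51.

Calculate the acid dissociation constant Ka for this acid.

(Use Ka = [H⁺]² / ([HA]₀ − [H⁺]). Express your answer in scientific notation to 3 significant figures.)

[H⁺] = 10^(−pH) = 10^(−3.51) = 3.090e-04 M. For HA ⇌ H⁺ + A⁻, Ka = [H⁺][A⁻]/[HA] = [H⁺]² / ([HA]₀ − [H⁺]) = (3.090e-04)² / (0.248 − 3.090e-04) = 3.86e-07.

K_a = 3.86e-07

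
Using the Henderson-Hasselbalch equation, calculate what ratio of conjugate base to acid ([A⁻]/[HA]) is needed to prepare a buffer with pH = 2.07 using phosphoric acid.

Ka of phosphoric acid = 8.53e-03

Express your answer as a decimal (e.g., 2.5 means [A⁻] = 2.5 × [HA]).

pKa = -log(8.53e-03) = 2.0691. pH = pKa + log([A⁻]/[HA]), so log([A⁻]/[HA]) = pH − pKa = 2.07 − 2.0691 = 0.0009. [A⁻]/[HA] = 10^(0.0009) = 1.00

[A⁻]/[HA] = 1.00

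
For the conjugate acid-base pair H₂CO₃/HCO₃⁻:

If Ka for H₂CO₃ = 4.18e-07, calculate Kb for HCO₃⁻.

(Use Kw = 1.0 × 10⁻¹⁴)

For a conjugate pair Ka × Kb = Kw, so Kb = Kw/Ka = 1.0 × 10⁻¹⁴ / 4.18e-07 = 2.39e-08.

K_b = 2.39e-08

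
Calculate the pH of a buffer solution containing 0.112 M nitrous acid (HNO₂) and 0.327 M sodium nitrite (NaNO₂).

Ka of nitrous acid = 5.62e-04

pKa = -log(5.62e-04) = 3.25. pH = pKa + log([A⁻]/[HA]) = 3.25 + log(0.327/0.112)

pH = 3.72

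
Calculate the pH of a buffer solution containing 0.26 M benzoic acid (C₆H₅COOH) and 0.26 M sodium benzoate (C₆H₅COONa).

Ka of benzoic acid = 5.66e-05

pKa = -log(5.66e-05) = 4.25. pH = pKa + log([A⁻]/[HA]) = 4.25 + log(0.26/0.26)

pH = 4.25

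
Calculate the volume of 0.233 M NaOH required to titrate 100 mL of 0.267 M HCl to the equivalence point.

At equivalence: moles acid = moles base. moles HCl = 0.267 × 100/1000 = 0.0267 mol. V_base = moles / 0.233 × 1000 = 114.6 mL.

V_{base} = 114.6 mL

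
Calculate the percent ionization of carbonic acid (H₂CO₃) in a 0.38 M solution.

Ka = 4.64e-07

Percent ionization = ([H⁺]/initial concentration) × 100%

Using Ka equilibrium: x² + Ka×x - Ka×C = 0. Solving: [H⁺] = 4.1967e-04. Percent = (4.1967e-04/0.38) × 100

Percent ionization = 0.11%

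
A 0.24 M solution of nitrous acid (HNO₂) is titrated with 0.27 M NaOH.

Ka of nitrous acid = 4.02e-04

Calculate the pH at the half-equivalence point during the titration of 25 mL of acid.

At half-equivalence [HA] = [A⁻], so Henderson-Hasselbalch gives pH = pKa = -log(4.02e-04) = 3.40.

pH = pKa = 3.40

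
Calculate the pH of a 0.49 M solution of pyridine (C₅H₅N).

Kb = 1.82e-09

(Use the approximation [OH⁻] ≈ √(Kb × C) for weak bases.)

[OH⁻] = √(Kb × C) = √(1.82e-09 × 0.49) = 2.9863e-05. pOH = 4.52, pH = 14 - pOH

pH = 9.48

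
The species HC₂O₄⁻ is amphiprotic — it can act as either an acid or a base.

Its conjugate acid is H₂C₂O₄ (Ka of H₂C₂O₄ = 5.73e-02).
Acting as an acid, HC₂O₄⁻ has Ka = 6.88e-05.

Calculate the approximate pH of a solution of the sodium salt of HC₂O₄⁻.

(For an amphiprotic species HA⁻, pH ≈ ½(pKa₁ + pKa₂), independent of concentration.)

pKa₁ = -log(5.73e-02) = 1.24; pKa₂ = -log(6.88e-05) = 4.16. For an amphiprotic species, pH ≈ ½(pKa₁ + pKa₂) = ½(1.24 + 4.16) = 2.70.

pH = 2.70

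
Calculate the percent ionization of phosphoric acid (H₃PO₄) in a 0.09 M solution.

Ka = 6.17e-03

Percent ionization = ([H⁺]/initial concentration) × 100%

Using Ka equilibrium: x² + Ka×x - Ka×C = 0. Solving: [H⁺] = 2.0681e-02. Percent = (2.0681e-02/0.09) × 100

Percent ionization = 23%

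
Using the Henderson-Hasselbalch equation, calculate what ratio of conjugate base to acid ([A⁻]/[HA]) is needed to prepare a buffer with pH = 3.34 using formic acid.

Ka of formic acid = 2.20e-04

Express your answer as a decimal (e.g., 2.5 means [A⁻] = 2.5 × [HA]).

pKa = -log(2.20e-04) = 3.6576. pH = pKa + log([A⁻]/[HA]), so log([A⁻]/[HA]) = pH − pKa = 3.34 − 3.6576 = -0.3176. [A⁻]/[HA] = 10^(-0.3176) = 0.481

[A⁻]/[HA] = 0.481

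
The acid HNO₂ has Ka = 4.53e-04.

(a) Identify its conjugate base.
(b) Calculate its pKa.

(a) The conjugate base is formed by removing one H⁺ from HNO₂, giving NO₂⁻. (b) pKa = -log(Ka) = -log(4.53e-04) = 3.34.

Conjugate base: NO₂⁻; pK_a = 3.34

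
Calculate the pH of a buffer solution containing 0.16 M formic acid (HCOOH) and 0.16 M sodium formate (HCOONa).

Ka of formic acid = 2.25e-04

pKa = -log(2.25e-04) = 3.65. pH = pKa + log([A⁻]/[HA]) = 3.65 + log(0.16/0.16)

pH = 3.65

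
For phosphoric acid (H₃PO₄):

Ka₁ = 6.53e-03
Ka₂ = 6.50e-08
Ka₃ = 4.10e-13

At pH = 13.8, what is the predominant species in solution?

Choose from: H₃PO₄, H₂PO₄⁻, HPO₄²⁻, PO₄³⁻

pKa₁ = 2.19, pKa₂ = 7.19, pKa₃ = 12.39. For a polyprotic acid the predominant species crosses at each pKa: below pKa_n the protonated form dominates, above it the deprotonated form does. At pH = 13.8, the predominant species is PO₄³⁻.

PO₄³⁻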